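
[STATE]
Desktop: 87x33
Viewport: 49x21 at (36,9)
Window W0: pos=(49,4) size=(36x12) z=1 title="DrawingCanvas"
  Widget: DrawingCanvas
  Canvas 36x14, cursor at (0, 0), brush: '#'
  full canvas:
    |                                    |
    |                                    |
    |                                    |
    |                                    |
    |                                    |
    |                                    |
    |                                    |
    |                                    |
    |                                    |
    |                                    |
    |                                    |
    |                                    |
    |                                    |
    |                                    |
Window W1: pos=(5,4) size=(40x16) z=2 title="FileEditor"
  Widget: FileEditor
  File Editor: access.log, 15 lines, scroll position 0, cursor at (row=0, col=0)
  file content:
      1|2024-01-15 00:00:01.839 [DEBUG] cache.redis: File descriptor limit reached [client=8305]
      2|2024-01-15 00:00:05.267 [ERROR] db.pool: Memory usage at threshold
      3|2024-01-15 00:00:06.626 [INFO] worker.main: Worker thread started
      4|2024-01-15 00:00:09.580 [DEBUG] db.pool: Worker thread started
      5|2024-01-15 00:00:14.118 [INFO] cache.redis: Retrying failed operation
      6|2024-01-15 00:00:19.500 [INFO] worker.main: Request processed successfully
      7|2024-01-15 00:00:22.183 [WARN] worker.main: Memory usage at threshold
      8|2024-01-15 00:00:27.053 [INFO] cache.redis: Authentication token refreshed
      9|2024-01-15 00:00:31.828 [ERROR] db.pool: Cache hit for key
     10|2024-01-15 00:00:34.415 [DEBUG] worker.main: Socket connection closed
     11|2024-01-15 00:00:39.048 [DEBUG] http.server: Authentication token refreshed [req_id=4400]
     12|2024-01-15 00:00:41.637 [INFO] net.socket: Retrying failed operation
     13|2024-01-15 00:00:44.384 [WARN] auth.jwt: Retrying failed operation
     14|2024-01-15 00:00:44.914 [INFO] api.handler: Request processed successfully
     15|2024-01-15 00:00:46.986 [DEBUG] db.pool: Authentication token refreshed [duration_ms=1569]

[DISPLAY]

 worker░┃    ┃                                  ┃
] db.po░┃    ┃                                  ┃
 cache.░┃    ┃                                  ┃
 worker░┃    ┃                                  ┃
 worker░┃    ┃                                  ┃
 cache.░┃    ┃                                  ┃
] db.po░┃    ┗━━━━━━━━━━━━━━━━━━━━━━━━━━━━━━━━━━┛
] worke░┃                                        
] http.░┃                                        
 net.so▼┃                                        
━━━━━━━━┛                                        
                                                 
                                                 
                                                 
                                                 
                                                 
                                                 
                                                 
                                                 
                                                 
                                                 


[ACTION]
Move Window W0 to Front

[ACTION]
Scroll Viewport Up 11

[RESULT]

                                                 
                                                 
                                                 
                                                 
━━━━━━━━┓    ┏━━━━━━━━━━━━━━━━━━━━━━━━━━━━━━━━━━┓
        ┃    ┃ DrawingCanvas                    ┃
────────┨    ┠──────────────────────────────────┨
] cache▲┃    ┃+                                 ┃
] db.po█┃    ┃                                  ┃
 worker░┃    ┃                                  ┃
] db.po░┃    ┃                                  ┃
 cache.░┃    ┃                                  ┃
 worker░┃    ┃                                  ┃
 worker░┃    ┃                                  ┃
 cache.░┃    ┃                                  ┃
] db.po░┃    ┗━━━━━━━━━━━━━━━━━━━━━━━━━━━━━━━━━━┛
] worke░┃                                        
] http.░┃                                        
 net.so▼┃                                        
━━━━━━━━┛                                        
                                                 


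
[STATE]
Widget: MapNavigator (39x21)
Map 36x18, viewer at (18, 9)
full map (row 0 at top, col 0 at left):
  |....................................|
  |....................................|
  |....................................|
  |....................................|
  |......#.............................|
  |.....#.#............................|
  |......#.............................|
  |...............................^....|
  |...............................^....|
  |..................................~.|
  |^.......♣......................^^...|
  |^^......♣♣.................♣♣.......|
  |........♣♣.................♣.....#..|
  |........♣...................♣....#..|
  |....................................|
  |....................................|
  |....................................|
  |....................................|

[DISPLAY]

                                       
 ....................................  
 ....................................  
 ....................................  
 ....................................  
 ......#.............................  
 .....#.#............................  
 ......#.............................  
 ...............................^....  
 ...............................^....  
 ..................@...............~.  
 ^.......♣......................^^...  
 ^^......♣♣.................♣♣.......  
 ........♣♣.................♣.....#..  
 ........♣...................♣....#..  
 ....................................  
 ....................................  
 ....................................  
 ....................................  
                                       
                                       


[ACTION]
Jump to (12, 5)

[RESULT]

                                       
                                       
                                       
                                       
                                       
       ................................
       ................................
       ................................
       ................................
       ......#.........................
       .....#.#....@...................
       ......#.........................
       ...............................^
       ...............................^
       ................................
       ^.......♣......................^
       ^^......♣♣.................♣♣...
       ........♣♣.................♣....
       ........♣...................♣...
       ................................
       ................................


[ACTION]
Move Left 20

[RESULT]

                                       
                                       
                                       
                                       
                                       
                   ....................
                   ....................
                   ....................
                   ....................
                   ......#.............
                   @....#.#............
                   ......#.............
                   ....................
                   ....................
                   ....................
                   ^.......♣...........
                   ^^......♣♣..........
                   ........♣♣..........
                   ........♣...........
                   ....................
                   ....................


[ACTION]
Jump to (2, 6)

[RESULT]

                                       
                                       
                                       
                                       
                 ......................
                 ......................
                 ......................
                 ......................
                 ......#...............
                 .....#.#..............
                 ..@...#...............
                 ......................
                 ......................
                 ......................
                 ^.......♣.............
                 ^^......♣♣............
                 ........♣♣............
                 ........♣.............
                 ......................
                 ......................
                 ......................


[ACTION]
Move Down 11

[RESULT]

                 ......................
                 ......................
                 ......................
                 ^.......♣.............
                 ^^......♣♣............
                 ........♣♣............
                 ........♣.............
                 ......................
                 ......................
                 ......................
                 ..@...................
                                       
                                       
                                       
                                       
                                       
                                       
                                       
                                       
                                       
                                       


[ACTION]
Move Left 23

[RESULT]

                   ....................
                   ....................
                   ....................
                   ^.......♣...........
                   ^^......♣♣..........
                   ........♣♣..........
                   ........♣...........
                   ....................
                   ....................
                   ....................
                   @...................
                                       
                                       
                                       
                                       
                                       
                                       
                                       
                                       
                                       
                                       


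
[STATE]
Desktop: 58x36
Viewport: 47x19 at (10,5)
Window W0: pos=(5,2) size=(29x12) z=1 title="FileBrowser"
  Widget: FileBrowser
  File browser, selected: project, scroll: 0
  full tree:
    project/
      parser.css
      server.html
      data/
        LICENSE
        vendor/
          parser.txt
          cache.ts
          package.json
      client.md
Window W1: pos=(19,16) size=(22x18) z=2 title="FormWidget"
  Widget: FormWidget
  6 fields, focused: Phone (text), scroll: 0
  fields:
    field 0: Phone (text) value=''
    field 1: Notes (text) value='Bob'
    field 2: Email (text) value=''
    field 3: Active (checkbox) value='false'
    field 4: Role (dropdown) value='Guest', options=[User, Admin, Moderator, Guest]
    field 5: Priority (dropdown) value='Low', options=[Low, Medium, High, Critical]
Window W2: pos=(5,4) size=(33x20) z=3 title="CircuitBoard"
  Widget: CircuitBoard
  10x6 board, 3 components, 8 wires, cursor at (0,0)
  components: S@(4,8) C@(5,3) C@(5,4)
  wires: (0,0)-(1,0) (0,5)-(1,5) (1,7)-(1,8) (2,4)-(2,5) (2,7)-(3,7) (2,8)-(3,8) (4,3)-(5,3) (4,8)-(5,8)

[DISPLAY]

cuitBoard                  ┃                   
───────────────────────────┨                   
 1 2 3 4 5 6 7 8 9         ┃                   
.]                  ·      ┃                   
│                   │      ┃                   
·                   ·      ┃                   
                           ┃                   
                · ─ ·      ┃                   
                           ┃                   
                           ┃                   
                           ┃                   
            ·              ┃━━┓                
            │              ┃  ┃                
            C   C          ┃──┨                
or: (0,0)                  ┃ ]┃                
                           ┃ ]┃                
                           ┃ ]┃                
                           ┃  ┃                
━━━━━━━━━━━━━━━━━━━━━━━━━━━┛▼]┃                


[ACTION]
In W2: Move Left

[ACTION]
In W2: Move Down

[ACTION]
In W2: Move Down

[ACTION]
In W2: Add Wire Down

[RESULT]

cuitBoard                  ┃                   
───────────────────────────┨                   
 1 2 3 4 5 6 7 8 9         ┃                   
·                   ·      ┃                   
│                   │      ┃                   
·                   ·      ┃                   
                           ┃                   
.]              · ─ ·      ┃                   
│                          ┃                   
·                          ┃                   
                           ┃                   
            ·              ┃━━┓                
            │              ┃  ┃                
            C   C          ┃──┨                
or: (2,0)                  ┃ ]┃                
                           ┃ ]┃                
                           ┃ ]┃                
                           ┃  ┃                
━━━━━━━━━━━━━━━━━━━━━━━━━━━┛▼]┃                


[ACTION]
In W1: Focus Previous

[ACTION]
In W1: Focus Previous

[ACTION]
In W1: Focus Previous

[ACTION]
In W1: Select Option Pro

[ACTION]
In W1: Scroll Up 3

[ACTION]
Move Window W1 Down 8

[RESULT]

cuitBoard                  ┃                   
───────────────────────────┨                   
 1 2 3 4 5 6 7 8 9         ┃                   
·                   ·      ┃                   
│                   │      ┃                   
·                   ·      ┃                   
                           ┃                   
.]              · ─ ·      ┃                   
│                          ┃                   
·                          ┃                   
                           ┃                   
            ·              ┃                   
            │              ┃                   
            C   C          ┃━━┓                
or: (2,0)                  ┃  ┃                
                           ┃──┨                
                           ┃ ]┃                
                           ┃ ]┃                
━━━━━━━━━━━━━━━━━━━━━━━━━━━┛ ]┃                


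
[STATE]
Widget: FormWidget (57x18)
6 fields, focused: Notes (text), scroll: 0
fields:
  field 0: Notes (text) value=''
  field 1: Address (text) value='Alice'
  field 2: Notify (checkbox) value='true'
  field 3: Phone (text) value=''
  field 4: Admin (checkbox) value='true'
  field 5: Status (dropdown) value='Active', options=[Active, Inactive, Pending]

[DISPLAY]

> Notes:      [                                         ]
  Address:    [Alice                                    ]
  Notify:     [x]                                        
  Phone:      [                                         ]
  Admin:      [x]                                        
  Status:     [Active                                  ▼]
                                                         
                                                         
                                                         
                                                         
                                                         
                                                         
                                                         
                                                         
                                                         
                                                         
                                                         
                                                         


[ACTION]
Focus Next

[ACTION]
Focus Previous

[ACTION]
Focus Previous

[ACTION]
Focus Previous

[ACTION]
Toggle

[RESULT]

  Notes:      [                                         ]
  Address:    [Alice                                    ]
  Notify:     [x]                                        
  Phone:      [                                         ]
> Admin:      [ ]                                        
  Status:     [Active                                  ▼]
                                                         
                                                         
                                                         
                                                         
                                                         
                                                         
                                                         
                                                         
                                                         
                                                         
                                                         
                                                         


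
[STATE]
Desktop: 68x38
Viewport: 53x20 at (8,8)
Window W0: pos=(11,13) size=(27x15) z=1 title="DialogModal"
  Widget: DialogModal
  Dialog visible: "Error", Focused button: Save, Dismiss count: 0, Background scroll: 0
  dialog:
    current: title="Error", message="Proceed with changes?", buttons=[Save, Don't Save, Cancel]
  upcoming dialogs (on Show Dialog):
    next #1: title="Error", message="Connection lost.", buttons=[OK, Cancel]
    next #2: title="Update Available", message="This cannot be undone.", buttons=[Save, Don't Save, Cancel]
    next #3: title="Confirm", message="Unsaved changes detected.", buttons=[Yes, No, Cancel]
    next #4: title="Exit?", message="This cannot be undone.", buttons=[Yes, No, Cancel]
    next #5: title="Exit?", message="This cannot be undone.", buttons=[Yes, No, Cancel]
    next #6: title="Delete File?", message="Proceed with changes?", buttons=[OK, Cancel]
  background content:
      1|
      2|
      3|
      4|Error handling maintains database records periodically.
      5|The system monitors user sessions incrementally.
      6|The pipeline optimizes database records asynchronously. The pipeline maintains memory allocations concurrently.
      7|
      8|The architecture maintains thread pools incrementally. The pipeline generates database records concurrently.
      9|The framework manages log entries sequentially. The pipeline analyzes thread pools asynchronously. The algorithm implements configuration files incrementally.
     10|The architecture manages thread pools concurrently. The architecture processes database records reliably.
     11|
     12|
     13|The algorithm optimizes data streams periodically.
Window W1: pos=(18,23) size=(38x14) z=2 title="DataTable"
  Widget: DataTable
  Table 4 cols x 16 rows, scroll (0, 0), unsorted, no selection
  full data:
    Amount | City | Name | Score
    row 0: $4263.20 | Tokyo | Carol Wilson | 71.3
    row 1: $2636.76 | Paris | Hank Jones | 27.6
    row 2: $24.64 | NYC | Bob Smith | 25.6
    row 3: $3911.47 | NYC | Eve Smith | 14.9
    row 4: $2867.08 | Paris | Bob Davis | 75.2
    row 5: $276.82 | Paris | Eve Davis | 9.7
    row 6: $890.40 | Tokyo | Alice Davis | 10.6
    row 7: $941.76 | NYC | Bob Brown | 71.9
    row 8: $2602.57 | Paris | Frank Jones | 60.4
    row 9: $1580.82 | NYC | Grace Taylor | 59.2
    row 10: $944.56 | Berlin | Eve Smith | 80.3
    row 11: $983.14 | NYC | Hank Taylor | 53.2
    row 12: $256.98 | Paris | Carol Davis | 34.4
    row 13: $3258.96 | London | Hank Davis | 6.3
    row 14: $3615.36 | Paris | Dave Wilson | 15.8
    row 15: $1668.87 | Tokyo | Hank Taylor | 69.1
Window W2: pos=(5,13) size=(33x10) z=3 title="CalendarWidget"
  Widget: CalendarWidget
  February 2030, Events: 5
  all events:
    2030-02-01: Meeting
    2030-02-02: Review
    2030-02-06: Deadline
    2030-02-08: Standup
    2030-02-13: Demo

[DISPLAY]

                                                     
                                                     
                                                     
                                                     
                                                     
━━━━━━━━━━━━━━━━━━━━━━━━━━━━━┓                       
alendarWidget                ┃                       
─────────────────────────────┨                       
       February 2030         ┃                       
 Tu We Th Fr Sa Su           ┃                       
           1*  2*  3         ┃                       
  5  6*  7  8*  9 10         ┃                       
 12 13* 14 15 16 17          ┃                       
 19 20 21 22 23 24           ┃                       
━━━━━━━━━━━━━━━━━━━━━━━━━━━━━┛                       
   ┃Th└───┏━━━━━━━━━━━━━━━━━━━━━━━━━━━━━━━━━━━━┓     
   ┃The fr┃ DataTable                          ┃     
   ┃The ar┠────────────────────────────────────┨     
   ┃      ┃Amount  │City  │Name        │Score  ┃     
   ┗━━━━━━┃────────┼──────┼────────────┼─────  ┃     


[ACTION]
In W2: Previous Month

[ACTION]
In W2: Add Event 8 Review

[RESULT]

                                                     
                                                     
                                                     
                                                     
                                                     
━━━━━━━━━━━━━━━━━━━━━━━━━━━━━┓                       
alendarWidget                ┃                       
─────────────────────────────┨                       
        January 2030         ┃                       
 Tu We Th Fr Sa Su           ┃                       
  1  2  3  4  5  6           ┃                       
  8*  9 10 11 12 13          ┃                       
 15 16 17 18 19 20           ┃                       
 22 23 24 25 26 27           ┃                       
━━━━━━━━━━━━━━━━━━━━━━━━━━━━━┛                       
   ┃Th└───┏━━━━━━━━━━━━━━━━━━━━━━━━━━━━━━━━━━━━┓     
   ┃The fr┃ DataTable                          ┃     
   ┃The ar┠────────────────────────────────────┨     
   ┃      ┃Amount  │City  │Name        │Score  ┃     
   ┗━━━━━━┃────────┼──────┼────────────┼─────  ┃     


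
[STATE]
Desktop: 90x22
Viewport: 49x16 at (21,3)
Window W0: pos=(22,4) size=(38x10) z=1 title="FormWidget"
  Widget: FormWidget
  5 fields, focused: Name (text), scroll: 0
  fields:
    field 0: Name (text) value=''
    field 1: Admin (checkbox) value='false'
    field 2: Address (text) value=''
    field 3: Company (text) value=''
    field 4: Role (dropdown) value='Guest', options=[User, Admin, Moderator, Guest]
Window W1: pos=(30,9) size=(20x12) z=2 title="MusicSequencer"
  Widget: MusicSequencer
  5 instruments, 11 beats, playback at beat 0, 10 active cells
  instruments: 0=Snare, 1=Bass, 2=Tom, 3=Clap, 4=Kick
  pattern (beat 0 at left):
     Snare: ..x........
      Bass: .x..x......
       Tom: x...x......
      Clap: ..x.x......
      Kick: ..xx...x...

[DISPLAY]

                                                 
 ┏━━━━━━━━━━━━━━━━━━━━━━━━━━━━━━━━━━━━┓          
 ┃ FormWidget                         ┃          
 ┠────────────────────────────────────┨          
 ┃> Name:       [                    ]┃          
 ┃  Admin:      [ ]                   ┃          
 ┃  Addre┏━━━━━━━━━━━━━━━━━━┓        ]┃          
 ┃  Compa┃ MusicSequencer   ┃        ]┃          
 ┃  Role:┠──────────────────┨       ▼]┃          
 ┃       ┃      ▼1234567890 ┃         ┃          
 ┗━━━━━━━┃ Snare··█········ ┃━━━━━━━━━┛          
         ┃  Bass·█··█······ ┃                    
         ┃   Tom█···█······ ┃                    
         ┃  Clap··█·█······ ┃                    
         ┃  Kick··██···█··· ┃                    
         ┃                  ┃                    


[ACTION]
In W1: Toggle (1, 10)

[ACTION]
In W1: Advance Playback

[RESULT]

                                                 
 ┏━━━━━━━━━━━━━━━━━━━━━━━━━━━━━━━━━━━━┓          
 ┃ FormWidget                         ┃          
 ┠────────────────────────────────────┨          
 ┃> Name:       [                    ]┃          
 ┃  Admin:      [ ]                   ┃          
 ┃  Addre┏━━━━━━━━━━━━━━━━━━┓        ]┃          
 ┃  Compa┃ MusicSequencer   ┃        ]┃          
 ┃  Role:┠──────────────────┨       ▼]┃          
 ┃       ┃      0▼234567890 ┃         ┃          
 ┗━━━━━━━┃ Snare··█········ ┃━━━━━━━━━┛          
         ┃  Bass·█··█·····█ ┃                    
         ┃   Tom█···█······ ┃                    
         ┃  Clap··█·█······ ┃                    
         ┃  Kick··██···█··· ┃                    
         ┃                  ┃                    


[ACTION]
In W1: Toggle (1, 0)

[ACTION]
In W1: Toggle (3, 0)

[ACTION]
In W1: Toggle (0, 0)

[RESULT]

                                                 
 ┏━━━━━━━━━━━━━━━━━━━━━━━━━━━━━━━━━━━━┓          
 ┃ FormWidget                         ┃          
 ┠────────────────────────────────────┨          
 ┃> Name:       [                    ]┃          
 ┃  Admin:      [ ]                   ┃          
 ┃  Addre┏━━━━━━━━━━━━━━━━━━┓        ]┃          
 ┃  Compa┃ MusicSequencer   ┃        ]┃          
 ┃  Role:┠──────────────────┨       ▼]┃          
 ┃       ┃      0▼234567890 ┃         ┃          
 ┗━━━━━━━┃ Snare█·█········ ┃━━━━━━━━━┛          
         ┃  Bass██··█·····█ ┃                    
         ┃   Tom█···█······ ┃                    
         ┃  Clap█·█·█······ ┃                    
         ┃  Kick··██···█··· ┃                    
         ┃                  ┃                    


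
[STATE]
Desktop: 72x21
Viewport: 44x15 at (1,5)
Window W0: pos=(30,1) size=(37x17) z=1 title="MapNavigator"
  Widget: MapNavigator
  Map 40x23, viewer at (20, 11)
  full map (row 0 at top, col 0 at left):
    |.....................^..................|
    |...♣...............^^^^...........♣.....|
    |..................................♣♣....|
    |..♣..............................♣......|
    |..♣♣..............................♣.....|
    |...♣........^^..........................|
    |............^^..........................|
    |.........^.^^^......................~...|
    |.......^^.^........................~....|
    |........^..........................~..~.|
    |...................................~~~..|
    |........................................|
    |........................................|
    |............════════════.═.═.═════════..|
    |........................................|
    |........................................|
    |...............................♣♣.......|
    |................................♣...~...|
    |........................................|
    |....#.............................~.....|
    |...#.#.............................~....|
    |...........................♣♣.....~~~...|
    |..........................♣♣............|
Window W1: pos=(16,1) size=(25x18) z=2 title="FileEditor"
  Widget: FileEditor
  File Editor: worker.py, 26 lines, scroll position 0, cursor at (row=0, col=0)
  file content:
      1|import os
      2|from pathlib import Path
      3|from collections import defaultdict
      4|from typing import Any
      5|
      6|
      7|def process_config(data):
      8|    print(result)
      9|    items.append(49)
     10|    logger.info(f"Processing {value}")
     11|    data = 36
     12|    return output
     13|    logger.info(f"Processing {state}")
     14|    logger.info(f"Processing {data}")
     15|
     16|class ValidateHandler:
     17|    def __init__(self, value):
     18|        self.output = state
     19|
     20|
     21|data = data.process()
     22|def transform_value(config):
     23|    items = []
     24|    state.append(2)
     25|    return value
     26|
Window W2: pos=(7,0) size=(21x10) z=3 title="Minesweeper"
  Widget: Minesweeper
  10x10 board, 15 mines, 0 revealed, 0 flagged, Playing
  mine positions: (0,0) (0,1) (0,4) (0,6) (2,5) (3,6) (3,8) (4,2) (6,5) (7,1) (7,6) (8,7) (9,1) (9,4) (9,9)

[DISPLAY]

      ┃■■■■■■■■■■         ┃b import Pa█┃^...
      ┃■■■■■■■■■■         ┃tions impor░┃^...
      ┃■■■■■■■■■■         ┃ import Any░┃....
      ┃■■■■■■■■■■         ┃           ░┃....
      ┗━━━━━━━━━━━━━━━━━━━┛           ░┃....
               ┃def process_config(dat░┃....
               ┃    print(result)     ░┃....
               ┃    items.append(49)  ░┃════
               ┃    logger.info(f"Proc░┃....
               ┃    data = 36         ░┃....
               ┃    return output     ░┃....
               ┃    logger.info(f"Proc░┃....
               ┃    logger.info(f"Proc▼┃━━━━
               ┗━━━━━━━━━━━━━━━━━━━━━━━┛    
                                            


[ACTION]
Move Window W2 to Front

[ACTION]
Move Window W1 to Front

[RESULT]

      ┃■■■■■■■■┃from pathlib import Pa█┃^...
      ┃■■■■■■■■┃from collections impor░┃^...
      ┃■■■■■■■■┃from typing import Any░┃....
      ┃■■■■■■■■┃                      ░┃....
      ┗━━━━━━━━┃                      ░┃....
               ┃def process_config(dat░┃....
               ┃    print(result)     ░┃....
               ┃    items.append(49)  ░┃════
               ┃    logger.info(f"Proc░┃....
               ┃    data = 36         ░┃....
               ┃    return output     ░┃....
               ┃    logger.info(f"Proc░┃....
               ┃    logger.info(f"Proc▼┃━━━━
               ┗━━━━━━━━━━━━━━━━━━━━━━━┛    
                                            


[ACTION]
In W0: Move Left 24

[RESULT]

      ┃■■■■■■■■┃from pathlib import Pa█┃    
      ┃■■■■■■■■┃from collections impor░┃    
      ┃■■■■■■■■┃from typing import Any░┃    
      ┃■■■■■■■■┃                      ░┃    
      ┗━━━━━━━━┃                      ░┃    
               ┃def process_config(dat░┃    
               ┃    print(result)     ░┃    
               ┃    items.append(49)  ░┃    
               ┃    logger.info(f"Proc░┃    
               ┃    data = 36         ░┃    
               ┃    return output     ░┃    
               ┃    logger.info(f"Proc░┃    
               ┃    logger.info(f"Proc▼┃━━━━
               ┗━━━━━━━━━━━━━━━━━━━━━━━┛    
                                            


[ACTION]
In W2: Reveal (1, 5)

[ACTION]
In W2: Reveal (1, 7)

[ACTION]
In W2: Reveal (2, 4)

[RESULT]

      ┃■■■■1■■■┃from pathlib import Pa█┃    
      ┃■■■■■■■■┃from collections impor░┃    
      ┃■■■■■■■■┃from typing import Any░┃    
      ┃■■■■■■■■┃                      ░┃    
      ┗━━━━━━━━┃                      ░┃    
               ┃def process_config(dat░┃    
               ┃    print(result)     ░┃    
               ┃    items.append(49)  ░┃    
               ┃    logger.info(f"Proc░┃    
               ┃    data = 36         ░┃    
               ┃    return output     ░┃    
               ┃    logger.info(f"Proc░┃    
               ┃    logger.info(f"Proc▼┃━━━━
               ┗━━━━━━━━━━━━━━━━━━━━━━━┛    
                                            


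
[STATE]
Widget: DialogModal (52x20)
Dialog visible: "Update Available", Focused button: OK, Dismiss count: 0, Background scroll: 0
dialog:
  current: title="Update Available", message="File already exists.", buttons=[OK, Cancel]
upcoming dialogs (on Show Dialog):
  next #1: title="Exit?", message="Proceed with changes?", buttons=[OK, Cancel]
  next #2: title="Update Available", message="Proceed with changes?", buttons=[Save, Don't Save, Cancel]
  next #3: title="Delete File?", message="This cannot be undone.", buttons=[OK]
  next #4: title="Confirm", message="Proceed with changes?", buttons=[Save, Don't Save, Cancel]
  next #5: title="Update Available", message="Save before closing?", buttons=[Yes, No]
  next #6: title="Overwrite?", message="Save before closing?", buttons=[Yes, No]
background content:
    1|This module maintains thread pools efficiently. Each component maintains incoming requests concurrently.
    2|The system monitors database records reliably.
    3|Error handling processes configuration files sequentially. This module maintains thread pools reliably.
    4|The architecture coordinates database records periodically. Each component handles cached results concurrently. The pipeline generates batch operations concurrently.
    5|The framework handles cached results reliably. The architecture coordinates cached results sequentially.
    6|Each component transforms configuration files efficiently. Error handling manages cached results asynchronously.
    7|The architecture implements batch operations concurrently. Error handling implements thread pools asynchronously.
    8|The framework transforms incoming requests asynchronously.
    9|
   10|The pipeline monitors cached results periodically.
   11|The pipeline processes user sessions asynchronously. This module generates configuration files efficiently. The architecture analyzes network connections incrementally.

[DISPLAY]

This module maintains thread pools efficiently. Each
The system monitors database records reliably.      
Error handling processes configuration files sequent
The architecture coordinates database records period
The framework handles cached results reliably. The a
Each component transforms configuration files effici
The architecture implements batch operations concurr
The framework ┌──────────────────────┐ests asynchron
              │   Update Available   │              
The pipeline m│ File already exists. │eriodically.  
The pipeline p│    [OK]  Cancel      │synchronously.
              └──────────────────────┘              
                                                    
                                                    
                                                    
                                                    
                                                    
                                                    
                                                    
                                                    


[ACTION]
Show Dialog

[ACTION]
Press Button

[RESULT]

This module maintains thread pools efficiently. Each
The system monitors database records reliably.      
Error handling processes configuration files sequent
The architecture coordinates database records period
The framework handles cached results reliably. The a
Each component transforms configuration files effici
The architecture implements batch operations concurr
The framework transforms incoming requests asynchron
                                                    
The pipeline monitors cached results periodically.  
The pipeline processes user sessions asynchronously.
                                                    
                                                    
                                                    
                                                    
                                                    
                                                    
                                                    
                                                    
                                                    


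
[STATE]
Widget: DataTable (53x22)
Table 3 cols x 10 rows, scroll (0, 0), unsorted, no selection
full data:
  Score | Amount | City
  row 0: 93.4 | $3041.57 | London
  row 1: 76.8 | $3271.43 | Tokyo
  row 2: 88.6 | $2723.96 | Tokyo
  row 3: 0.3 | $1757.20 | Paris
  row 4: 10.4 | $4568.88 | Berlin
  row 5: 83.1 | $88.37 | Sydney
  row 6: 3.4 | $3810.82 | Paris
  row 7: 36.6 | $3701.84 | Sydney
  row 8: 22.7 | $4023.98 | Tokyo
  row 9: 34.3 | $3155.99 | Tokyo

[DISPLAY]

Score│Amount  │City                                  
─────┼────────┼──────                                
93.4 │$3041.57│London                                
76.8 │$3271.43│Tokyo                                 
88.6 │$2723.96│Tokyo                                 
0.3  │$1757.20│Paris                                 
10.4 │$4568.88│Berlin                                
83.1 │$88.37  │Sydney                                
3.4  │$3810.82│Paris                                 
36.6 │$3701.84│Sydney                                
22.7 │$4023.98│Tokyo                                 
34.3 │$3155.99│Tokyo                                 
                                                     
                                                     
                                                     
                                                     
                                                     
                                                     
                                                     
                                                     
                                                     
                                                     


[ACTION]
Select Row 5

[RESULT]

Score│Amount  │City                                  
─────┼────────┼──────                                
93.4 │$3041.57│London                                
76.8 │$3271.43│Tokyo                                 
88.6 │$2723.96│Tokyo                                 
0.3  │$1757.20│Paris                                 
10.4 │$4568.88│Berlin                                
>3.1 │$88.37  │Sydney                                
3.4  │$3810.82│Paris                                 
36.6 │$3701.84│Sydney                                
22.7 │$4023.98│Tokyo                                 
34.3 │$3155.99│Tokyo                                 
                                                     
                                                     
                                                     
                                                     
                                                     
                                                     
                                                     
                                                     
                                                     
                                                     


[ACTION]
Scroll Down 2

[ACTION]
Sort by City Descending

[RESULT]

Score│Amount  │City ▼                                
─────┼────────┼──────                                
76.8 │$3271.43│Tokyo                                 
88.6 │$2723.96│Tokyo                                 
22.7 │$4023.98│Tokyo                                 
34.3 │$3155.99│Tokyo                                 
83.1 │$88.37  │Sydney                                
>6.6 │$3701.84│Sydney                                
0.3  │$1757.20│Paris                                 
3.4  │$3810.82│Paris                                 
93.4 │$3041.57│London                                
10.4 │$4568.88│Berlin                                
                                                     
                                                     
                                                     
                                                     
                                                     
                                                     
                                                     
                                                     
                                                     
                                                     


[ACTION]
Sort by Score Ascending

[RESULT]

Scor▲│Amount  │City                                  
─────┼────────┼──────                                
0.3  │$1757.20│Paris                                 
3.4  │$3810.82│Paris                                 
10.4 │$4568.88│Berlin                                
22.7 │$4023.98│Tokyo                                 
34.3 │$3155.99│Tokyo                                 
>6.6 │$3701.84│Sydney                                
76.8 │$3271.43│Tokyo                                 
83.1 │$88.37  │Sydney                                
88.6 │$2723.96│Tokyo                                 
93.4 │$3041.57│London                                
                                                     
                                                     
                                                     
                                                     
                                                     
                                                     
                                                     
                                                     
                                                     
                                                     


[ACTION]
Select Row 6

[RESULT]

Scor▲│Amount  │City                                  
─────┼────────┼──────                                
0.3  │$1757.20│Paris                                 
3.4  │$3810.82│Paris                                 
10.4 │$4568.88│Berlin                                
22.7 │$4023.98│Tokyo                                 
34.3 │$3155.99│Tokyo                                 
36.6 │$3701.84│Sydney                                
>6.8 │$3271.43│Tokyo                                 
83.1 │$88.37  │Sydney                                
88.6 │$2723.96│Tokyo                                 
93.4 │$3041.57│London                                
                                                     
                                                     
                                                     
                                                     
                                                     
                                                     
                                                     
                                                     
                                                     
                                                     
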